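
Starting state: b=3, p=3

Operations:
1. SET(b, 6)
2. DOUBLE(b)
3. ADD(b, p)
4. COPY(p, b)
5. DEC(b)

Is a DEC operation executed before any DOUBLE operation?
No

First DEC: step 5
First DOUBLE: step 2
Since 5 > 2, DOUBLE comes first.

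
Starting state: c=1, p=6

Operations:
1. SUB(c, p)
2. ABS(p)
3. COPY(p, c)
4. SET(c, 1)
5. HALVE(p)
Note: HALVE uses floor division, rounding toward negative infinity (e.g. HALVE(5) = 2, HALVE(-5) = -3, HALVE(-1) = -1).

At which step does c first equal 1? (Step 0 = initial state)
Step 0

Tracing c:
Initial: c = 1 ← first occurrence
After step 1: c = -5
After step 2: c = -5
After step 3: c = -5
After step 4: c = 1
After step 5: c = 1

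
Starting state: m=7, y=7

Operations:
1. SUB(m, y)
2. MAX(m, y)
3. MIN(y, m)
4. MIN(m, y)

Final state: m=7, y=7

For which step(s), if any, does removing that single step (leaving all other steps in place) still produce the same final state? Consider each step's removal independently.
Step(s) 1, 3, 4

Testing removal of each single step:
Without step 1: final = m=7, y=7 (same)
Without step 2: final = m=0, y=0 (different)
Without step 3: final = m=7, y=7 (same)
Without step 4: final = m=7, y=7 (same)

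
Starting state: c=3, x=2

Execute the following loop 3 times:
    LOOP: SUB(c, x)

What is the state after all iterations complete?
c=-3, x=2

Iteration trace:
Start: c=3, x=2
After iteration 1: c=1, x=2
After iteration 2: c=-1, x=2
After iteration 3: c=-3, x=2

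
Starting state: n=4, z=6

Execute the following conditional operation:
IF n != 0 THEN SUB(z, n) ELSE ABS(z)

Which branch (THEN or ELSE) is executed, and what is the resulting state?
Branch: THEN, Final state: n=4, z=2

Evaluating condition: n != 0
n = 4
Condition is True, so THEN branch executes
After SUB(z, n): n=4, z=2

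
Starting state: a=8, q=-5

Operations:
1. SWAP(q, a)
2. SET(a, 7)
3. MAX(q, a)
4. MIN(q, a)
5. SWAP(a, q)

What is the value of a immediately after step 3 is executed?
a = 7

Tracing a through execution:
Initial: a = 8
After step 1 (SWAP(q, a)): a = -5
After step 2 (SET(a, 7)): a = 7
After step 3 (MAX(q, a)): a = 7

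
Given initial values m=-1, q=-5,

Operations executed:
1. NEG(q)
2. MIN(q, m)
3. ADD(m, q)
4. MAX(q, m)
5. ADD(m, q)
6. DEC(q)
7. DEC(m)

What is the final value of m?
m = -4

Tracing execution:
Step 1: NEG(q) → m = -1
Step 2: MIN(q, m) → m = -1
Step 3: ADD(m, q) → m = -2
Step 4: MAX(q, m) → m = -2
Step 5: ADD(m, q) → m = -3
Step 6: DEC(q) → m = -3
Step 7: DEC(m) → m = -4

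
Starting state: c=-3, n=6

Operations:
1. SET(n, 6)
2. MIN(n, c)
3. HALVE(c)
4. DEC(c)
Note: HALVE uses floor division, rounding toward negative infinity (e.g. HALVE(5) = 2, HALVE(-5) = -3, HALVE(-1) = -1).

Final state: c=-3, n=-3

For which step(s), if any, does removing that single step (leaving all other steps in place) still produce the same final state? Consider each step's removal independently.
Step(s) 1

Testing removal of each single step:
Without step 1: final = c=-3, n=-3 (same)
Without step 2: final = c=-3, n=6 (different)
Without step 3: final = c=-4, n=-3 (different)
Without step 4: final = c=-2, n=-3 (different)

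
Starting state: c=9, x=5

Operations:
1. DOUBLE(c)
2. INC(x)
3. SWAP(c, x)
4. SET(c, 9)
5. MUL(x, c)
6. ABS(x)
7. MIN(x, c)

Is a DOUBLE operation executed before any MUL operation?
Yes

First DOUBLE: step 1
First MUL: step 5
Since 1 < 5, DOUBLE comes first.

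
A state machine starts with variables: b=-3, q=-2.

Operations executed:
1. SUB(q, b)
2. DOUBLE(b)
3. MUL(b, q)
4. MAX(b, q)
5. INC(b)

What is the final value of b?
b = 2

Tracing execution:
Step 1: SUB(q, b) → b = -3
Step 2: DOUBLE(b) → b = -6
Step 3: MUL(b, q) → b = -6
Step 4: MAX(b, q) → b = 1
Step 5: INC(b) → b = 2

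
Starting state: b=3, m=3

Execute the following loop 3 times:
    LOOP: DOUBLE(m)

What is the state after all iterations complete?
b=3, m=24

Iteration trace:
Start: b=3, m=3
After iteration 1: b=3, m=6
After iteration 2: b=3, m=12
After iteration 3: b=3, m=24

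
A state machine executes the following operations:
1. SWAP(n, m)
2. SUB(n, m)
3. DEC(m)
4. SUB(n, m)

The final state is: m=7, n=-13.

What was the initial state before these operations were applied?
m=2, n=8

Working backwards:
Final state: m=7, n=-13
Before step 4 (SUB(n, m)): m=7, n=-6
Before step 3 (DEC(m)): m=8, n=-6
Before step 2 (SUB(n, m)): m=8, n=2
Before step 1 (SWAP(n, m)): m=2, n=8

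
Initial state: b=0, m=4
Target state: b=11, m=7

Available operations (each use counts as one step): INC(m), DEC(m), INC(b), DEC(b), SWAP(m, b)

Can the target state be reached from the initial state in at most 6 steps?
No

The target state cannot be reached within 6 steps.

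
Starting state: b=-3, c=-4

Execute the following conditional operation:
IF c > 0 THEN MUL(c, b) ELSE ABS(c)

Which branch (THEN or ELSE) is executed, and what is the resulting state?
Branch: ELSE, Final state: b=-3, c=4

Evaluating condition: c > 0
c = -4
Condition is False, so ELSE branch executes
After ABS(c): b=-3, c=4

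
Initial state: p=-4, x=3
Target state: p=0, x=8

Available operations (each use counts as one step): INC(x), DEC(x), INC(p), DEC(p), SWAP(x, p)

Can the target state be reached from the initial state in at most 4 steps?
No

The target state cannot be reached within 4 steps.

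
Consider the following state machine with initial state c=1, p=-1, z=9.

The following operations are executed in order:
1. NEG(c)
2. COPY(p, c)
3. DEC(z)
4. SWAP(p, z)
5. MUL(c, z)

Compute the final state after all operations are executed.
{c: 1, p: 8, z: -1}

Step-by-step execution:
Initial: c=1, p=-1, z=9
After step 1 (NEG(c)): c=-1, p=-1, z=9
After step 2 (COPY(p, c)): c=-1, p=-1, z=9
After step 3 (DEC(z)): c=-1, p=-1, z=8
After step 4 (SWAP(p, z)): c=-1, p=8, z=-1
After step 5 (MUL(c, z)): c=1, p=8, z=-1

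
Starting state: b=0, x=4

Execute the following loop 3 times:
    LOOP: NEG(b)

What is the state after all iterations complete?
b=0, x=4

Iteration trace:
Start: b=0, x=4
After iteration 1: b=0, x=4
After iteration 2: b=0, x=4
After iteration 3: b=0, x=4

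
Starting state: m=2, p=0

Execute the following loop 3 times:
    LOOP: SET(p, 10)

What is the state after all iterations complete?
m=2, p=10

Iteration trace:
Start: m=2, p=0
After iteration 1: m=2, p=10
After iteration 2: m=2, p=10
After iteration 3: m=2, p=10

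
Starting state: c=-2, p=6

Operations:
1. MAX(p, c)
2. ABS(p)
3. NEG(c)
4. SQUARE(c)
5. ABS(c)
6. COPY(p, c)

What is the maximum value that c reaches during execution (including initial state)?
4

Values of c at each step:
Initial: c = -2
After step 1: c = -2
After step 2: c = -2
After step 3: c = 2
After step 4: c = 4 ← maximum
After step 5: c = 4
After step 6: c = 4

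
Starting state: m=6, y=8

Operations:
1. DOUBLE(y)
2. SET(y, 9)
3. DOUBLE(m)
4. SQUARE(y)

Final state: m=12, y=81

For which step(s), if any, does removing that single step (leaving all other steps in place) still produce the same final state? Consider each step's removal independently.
Step(s) 1

Testing removal of each single step:
Without step 1: final = m=12, y=81 (same)
Without step 2: final = m=12, y=256 (different)
Without step 3: final = m=6, y=81 (different)
Without step 4: final = m=12, y=9 (different)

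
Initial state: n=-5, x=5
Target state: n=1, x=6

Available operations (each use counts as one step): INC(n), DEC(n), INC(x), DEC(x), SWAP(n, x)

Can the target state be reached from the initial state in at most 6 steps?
No

The target state cannot be reached within 6 steps.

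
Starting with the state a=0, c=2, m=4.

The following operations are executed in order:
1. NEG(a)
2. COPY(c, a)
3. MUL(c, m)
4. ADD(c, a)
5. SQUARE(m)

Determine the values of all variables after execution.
{a: 0, c: 0, m: 16}

Step-by-step execution:
Initial: a=0, c=2, m=4
After step 1 (NEG(a)): a=0, c=2, m=4
After step 2 (COPY(c, a)): a=0, c=0, m=4
After step 3 (MUL(c, m)): a=0, c=0, m=4
After step 4 (ADD(c, a)): a=0, c=0, m=4
After step 5 (SQUARE(m)): a=0, c=0, m=16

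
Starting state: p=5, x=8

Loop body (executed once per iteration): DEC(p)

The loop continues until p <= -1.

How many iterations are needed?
6

Tracing iterations:
Initial: p=5, x=8
After iteration 1: p=4, x=8
After iteration 2: p=3, x=8
After iteration 3: p=2, x=8
After iteration 4: p=1, x=8
After iteration 5: p=0, x=8
After iteration 6: p=-1, x=8
p <= -1 now holds, so the loop exits after 6 iterations.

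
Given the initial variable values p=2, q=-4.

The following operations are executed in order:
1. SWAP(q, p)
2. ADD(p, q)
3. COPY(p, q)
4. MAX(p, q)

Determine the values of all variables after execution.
{p: 2, q: 2}

Step-by-step execution:
Initial: p=2, q=-4
After step 1 (SWAP(q, p)): p=-4, q=2
After step 2 (ADD(p, q)): p=-2, q=2
After step 3 (COPY(p, q)): p=2, q=2
After step 4 (MAX(p, q)): p=2, q=2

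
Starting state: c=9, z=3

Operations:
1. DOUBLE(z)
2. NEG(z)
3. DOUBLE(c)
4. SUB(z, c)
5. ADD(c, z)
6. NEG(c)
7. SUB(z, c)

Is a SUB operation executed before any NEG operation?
No

First SUB: step 4
First NEG: step 2
Since 4 > 2, NEG comes first.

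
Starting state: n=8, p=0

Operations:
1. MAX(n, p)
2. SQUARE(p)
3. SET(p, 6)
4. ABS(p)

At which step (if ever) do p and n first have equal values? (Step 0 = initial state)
Never

p and n never become equal during execution.

Comparing values at each step:
Initial: p=0, n=8
After step 1: p=0, n=8
After step 2: p=0, n=8
After step 3: p=6, n=8
After step 4: p=6, n=8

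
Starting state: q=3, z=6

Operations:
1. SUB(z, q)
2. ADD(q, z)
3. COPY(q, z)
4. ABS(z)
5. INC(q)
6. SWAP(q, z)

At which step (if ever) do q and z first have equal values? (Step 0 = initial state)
Step 1

q and z first become equal after step 1.

Comparing values at each step:
Initial: q=3, z=6
After step 1: q=3, z=3 ← equal!
After step 2: q=6, z=3
After step 3: q=3, z=3 ← equal!
After step 4: q=3, z=3 ← equal!
After step 5: q=4, z=3
After step 6: q=3, z=4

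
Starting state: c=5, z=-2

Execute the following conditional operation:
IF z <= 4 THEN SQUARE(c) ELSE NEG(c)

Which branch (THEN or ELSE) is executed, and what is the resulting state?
Branch: THEN, Final state: c=25, z=-2

Evaluating condition: z <= 4
z = -2
Condition is True, so THEN branch executes
After SQUARE(c): c=25, z=-2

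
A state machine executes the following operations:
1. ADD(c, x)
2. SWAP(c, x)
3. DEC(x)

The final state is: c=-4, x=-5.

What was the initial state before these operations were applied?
c=0, x=-4

Working backwards:
Final state: c=-4, x=-5
Before step 3 (DEC(x)): c=-4, x=-4
Before step 2 (SWAP(c, x)): c=-4, x=-4
Before step 1 (ADD(c, x)): c=0, x=-4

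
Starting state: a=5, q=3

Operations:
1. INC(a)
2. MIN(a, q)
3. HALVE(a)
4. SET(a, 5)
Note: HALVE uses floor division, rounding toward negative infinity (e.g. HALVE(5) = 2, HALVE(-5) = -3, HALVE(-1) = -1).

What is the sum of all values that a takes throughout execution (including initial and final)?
20

Values of a at each step:
Initial: a = 5
After step 1: a = 6
After step 2: a = 3
After step 3: a = 1
After step 4: a = 5
Sum = 5 + 6 + 3 + 1 + 5 = 20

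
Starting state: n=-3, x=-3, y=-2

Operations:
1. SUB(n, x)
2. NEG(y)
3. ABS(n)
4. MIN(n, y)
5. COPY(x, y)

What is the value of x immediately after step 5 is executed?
x = 2

Tracing x through execution:
Initial: x = -3
After step 1 (SUB(n, x)): x = -3
After step 2 (NEG(y)): x = -3
After step 3 (ABS(n)): x = -3
After step 4 (MIN(n, y)): x = -3
After step 5 (COPY(x, y)): x = 2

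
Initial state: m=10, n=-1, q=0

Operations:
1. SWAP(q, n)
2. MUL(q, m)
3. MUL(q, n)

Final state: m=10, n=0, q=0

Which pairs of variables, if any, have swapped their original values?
None

Comparing initial and final values:
n: -1 → 0
m: 10 → 10
q: 0 → 0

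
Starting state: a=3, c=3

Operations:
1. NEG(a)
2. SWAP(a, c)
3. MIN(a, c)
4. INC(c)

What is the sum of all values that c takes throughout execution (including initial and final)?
-2

Values of c at each step:
Initial: c = 3
After step 1: c = 3
After step 2: c = -3
After step 3: c = -3
After step 4: c = -2
Sum = 3 + 3 + -3 + -3 + -2 = -2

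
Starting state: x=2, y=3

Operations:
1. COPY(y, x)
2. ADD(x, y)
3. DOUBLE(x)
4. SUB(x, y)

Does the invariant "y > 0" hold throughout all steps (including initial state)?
Yes

The invariant holds at every step.

State at each step:
Initial: x=2, y=3
After step 1: x=2, y=2
After step 2: x=4, y=2
After step 3: x=8, y=2
After step 4: x=6, y=2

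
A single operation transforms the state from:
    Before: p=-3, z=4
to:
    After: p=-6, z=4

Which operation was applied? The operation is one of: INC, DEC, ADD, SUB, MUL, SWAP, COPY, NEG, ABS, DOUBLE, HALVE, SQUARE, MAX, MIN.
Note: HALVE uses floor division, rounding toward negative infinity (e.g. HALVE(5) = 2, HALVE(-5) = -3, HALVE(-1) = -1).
DOUBLE(p)

Analyzing the change:
Before: p=-3, z=4
After: p=-6, z=4
Variable p changed from -3 to -6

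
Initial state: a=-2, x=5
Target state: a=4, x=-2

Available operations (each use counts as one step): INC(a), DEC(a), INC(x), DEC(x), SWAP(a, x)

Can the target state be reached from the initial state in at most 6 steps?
Yes

Path (2 steps): DEC(x) → SWAP(a, x)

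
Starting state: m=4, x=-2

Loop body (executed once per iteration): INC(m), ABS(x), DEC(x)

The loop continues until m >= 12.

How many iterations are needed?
8

Tracing iterations:
Initial: m=4, x=-2
After iteration 1: m=5, x=1
After iteration 2: m=6, x=0
After iteration 3: m=7, x=-1
After iteration 4: m=8, x=0
After iteration 5: m=9, x=-1
After iteration 6: m=10, x=0
After iteration 7: m=11, x=-1
After iteration 8: m=12, x=0
m >= 12 now holds, so the loop exits after 8 iterations.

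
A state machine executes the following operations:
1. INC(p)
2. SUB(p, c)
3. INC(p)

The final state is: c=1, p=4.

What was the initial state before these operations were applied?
c=1, p=3

Working backwards:
Final state: c=1, p=4
Before step 3 (INC(p)): c=1, p=3
Before step 2 (SUB(p, c)): c=1, p=4
Before step 1 (INC(p)): c=1, p=3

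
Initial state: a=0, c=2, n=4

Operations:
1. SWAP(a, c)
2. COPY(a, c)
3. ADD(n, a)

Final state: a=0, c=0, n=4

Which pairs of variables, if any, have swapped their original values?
None

Comparing initial and final values:
n: 4 → 4
a: 0 → 0
c: 2 → 0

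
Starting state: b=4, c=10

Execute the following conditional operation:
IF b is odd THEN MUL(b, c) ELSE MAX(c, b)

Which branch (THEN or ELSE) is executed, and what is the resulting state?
Branch: ELSE, Final state: b=4, c=10

Evaluating condition: b is odd
Condition is False, so ELSE branch executes
After MAX(c, b): b=4, c=10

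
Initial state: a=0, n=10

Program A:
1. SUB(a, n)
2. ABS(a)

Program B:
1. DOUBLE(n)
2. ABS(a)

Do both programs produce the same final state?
No

Program A final state: a=10, n=10
Program B final state: a=0, n=20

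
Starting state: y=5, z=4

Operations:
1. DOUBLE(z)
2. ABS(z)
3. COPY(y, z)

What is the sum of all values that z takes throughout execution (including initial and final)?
28

Values of z at each step:
Initial: z = 4
After step 1: z = 8
After step 2: z = 8
After step 3: z = 8
Sum = 4 + 8 + 8 + 8 = 28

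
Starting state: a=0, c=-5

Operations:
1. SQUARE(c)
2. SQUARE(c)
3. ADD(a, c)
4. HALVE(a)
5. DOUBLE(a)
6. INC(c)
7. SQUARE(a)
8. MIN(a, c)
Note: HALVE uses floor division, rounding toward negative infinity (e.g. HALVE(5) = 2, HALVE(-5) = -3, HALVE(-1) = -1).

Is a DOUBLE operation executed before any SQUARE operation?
No

First DOUBLE: step 5
First SQUARE: step 1
Since 5 > 1, SQUARE comes first.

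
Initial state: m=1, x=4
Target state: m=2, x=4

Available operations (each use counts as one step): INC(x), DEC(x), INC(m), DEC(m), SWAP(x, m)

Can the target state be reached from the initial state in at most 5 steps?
Yes

Path (1 step): INC(m)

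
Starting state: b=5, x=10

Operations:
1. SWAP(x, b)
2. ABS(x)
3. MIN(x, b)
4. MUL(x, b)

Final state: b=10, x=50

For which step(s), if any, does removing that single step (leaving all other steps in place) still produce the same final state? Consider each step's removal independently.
Step(s) 2, 3

Testing removal of each single step:
Without step 1: final = b=5, x=25 (different)
Without step 2: final = b=10, x=50 (same)
Without step 3: final = b=10, x=50 (same)
Without step 4: final = b=10, x=5 (different)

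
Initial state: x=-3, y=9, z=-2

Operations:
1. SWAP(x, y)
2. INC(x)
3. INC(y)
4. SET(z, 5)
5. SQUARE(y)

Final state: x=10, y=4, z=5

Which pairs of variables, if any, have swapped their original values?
None

Comparing initial and final values:
z: -2 → 5
x: -3 → 10
y: 9 → 4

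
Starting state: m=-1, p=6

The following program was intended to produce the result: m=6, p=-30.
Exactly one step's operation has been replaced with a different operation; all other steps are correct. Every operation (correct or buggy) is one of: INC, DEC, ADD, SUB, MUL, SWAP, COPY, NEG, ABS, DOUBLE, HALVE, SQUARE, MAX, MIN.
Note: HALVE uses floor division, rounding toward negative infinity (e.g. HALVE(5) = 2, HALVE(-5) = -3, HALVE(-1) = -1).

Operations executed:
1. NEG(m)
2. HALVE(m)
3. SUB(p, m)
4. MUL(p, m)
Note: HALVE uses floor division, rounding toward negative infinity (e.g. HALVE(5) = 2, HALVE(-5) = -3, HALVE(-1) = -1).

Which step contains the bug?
Step 2

Trace with buggy code:
Initial: m=-1, p=6
After step 1: m=1, p=6
After step 2: m=0, p=6
After step 3: m=0, p=6
After step 4: m=0, p=0
Actual final m=0, p=0 ≠ expected m=6, p=-30.
Step 2 is the only position where a single-operation replacement can produce the expected result.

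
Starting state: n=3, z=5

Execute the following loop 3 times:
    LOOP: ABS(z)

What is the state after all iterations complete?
n=3, z=5

Iteration trace:
Start: n=3, z=5
After iteration 1: n=3, z=5
After iteration 2: n=3, z=5
After iteration 3: n=3, z=5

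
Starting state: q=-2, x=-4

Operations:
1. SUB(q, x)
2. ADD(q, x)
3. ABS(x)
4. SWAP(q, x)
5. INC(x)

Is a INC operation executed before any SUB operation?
No

First INC: step 5
First SUB: step 1
Since 5 > 1, SUB comes first.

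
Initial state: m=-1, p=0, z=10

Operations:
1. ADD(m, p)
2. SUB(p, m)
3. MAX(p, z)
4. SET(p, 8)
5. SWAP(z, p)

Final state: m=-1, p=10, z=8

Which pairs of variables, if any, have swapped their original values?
None

Comparing initial and final values:
p: 0 → 10
m: -1 → -1
z: 10 → 8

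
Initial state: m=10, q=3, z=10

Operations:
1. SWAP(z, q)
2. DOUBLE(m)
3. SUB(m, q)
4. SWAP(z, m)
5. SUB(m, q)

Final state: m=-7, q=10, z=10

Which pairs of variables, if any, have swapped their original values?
None

Comparing initial and final values:
z: 10 → 10
q: 3 → 10
m: 10 → -7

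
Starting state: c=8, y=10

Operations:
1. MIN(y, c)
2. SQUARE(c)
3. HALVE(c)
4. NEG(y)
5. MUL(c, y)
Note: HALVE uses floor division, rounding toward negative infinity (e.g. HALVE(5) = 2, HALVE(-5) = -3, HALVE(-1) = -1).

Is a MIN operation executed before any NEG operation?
Yes

First MIN: step 1
First NEG: step 4
Since 1 < 4, MIN comes first.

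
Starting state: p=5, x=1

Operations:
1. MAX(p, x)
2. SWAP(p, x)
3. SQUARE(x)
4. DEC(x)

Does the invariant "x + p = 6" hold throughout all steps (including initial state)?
No, violated after step 3

The invariant is violated after step 3.

State at each step:
Initial: p=5, x=1
After step 1: p=5, x=1
After step 2: p=1, x=5
After step 3: p=1, x=25
After step 4: p=1, x=24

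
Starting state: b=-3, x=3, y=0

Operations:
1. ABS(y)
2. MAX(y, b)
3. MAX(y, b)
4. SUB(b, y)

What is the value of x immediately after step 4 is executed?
x = 3

Tracing x through execution:
Initial: x = 3
After step 1 (ABS(y)): x = 3
After step 2 (MAX(y, b)): x = 3
After step 3 (MAX(y, b)): x = 3
After step 4 (SUB(b, y)): x = 3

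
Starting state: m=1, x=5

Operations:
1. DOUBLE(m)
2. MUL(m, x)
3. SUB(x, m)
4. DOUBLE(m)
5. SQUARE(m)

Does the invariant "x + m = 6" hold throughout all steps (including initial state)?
No, violated after step 1

The invariant is violated after step 1.

State at each step:
Initial: m=1, x=5
After step 1: m=2, x=5
After step 2: m=10, x=5
After step 3: m=10, x=-5
After step 4: m=20, x=-5
After step 5: m=400, x=-5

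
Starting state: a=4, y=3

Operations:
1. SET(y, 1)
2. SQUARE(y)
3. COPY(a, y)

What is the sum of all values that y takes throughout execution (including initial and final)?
6

Values of y at each step:
Initial: y = 3
After step 1: y = 1
After step 2: y = 1
After step 3: y = 1
Sum = 3 + 1 + 1 + 1 = 6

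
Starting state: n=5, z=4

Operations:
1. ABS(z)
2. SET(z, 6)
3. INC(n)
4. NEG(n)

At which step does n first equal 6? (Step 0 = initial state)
Step 3

Tracing n:
Initial: n = 5
After step 1: n = 5
After step 2: n = 5
After step 3: n = 6 ← first occurrence
After step 4: n = -6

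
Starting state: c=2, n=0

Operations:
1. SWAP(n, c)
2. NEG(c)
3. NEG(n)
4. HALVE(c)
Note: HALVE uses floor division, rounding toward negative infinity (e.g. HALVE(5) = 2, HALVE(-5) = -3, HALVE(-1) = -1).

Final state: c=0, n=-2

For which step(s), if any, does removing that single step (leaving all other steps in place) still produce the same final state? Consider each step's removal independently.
Step(s) 2, 4

Testing removal of each single step:
Without step 1: final = c=-1, n=0 (different)
Without step 2: final = c=0, n=-2 (same)
Without step 3: final = c=0, n=2 (different)
Without step 4: final = c=0, n=-2 (same)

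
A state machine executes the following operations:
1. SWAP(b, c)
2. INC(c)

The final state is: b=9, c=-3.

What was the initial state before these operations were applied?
b=-4, c=9

Working backwards:
Final state: b=9, c=-3
Before step 2 (INC(c)): b=9, c=-4
Before step 1 (SWAP(b, c)): b=-4, c=9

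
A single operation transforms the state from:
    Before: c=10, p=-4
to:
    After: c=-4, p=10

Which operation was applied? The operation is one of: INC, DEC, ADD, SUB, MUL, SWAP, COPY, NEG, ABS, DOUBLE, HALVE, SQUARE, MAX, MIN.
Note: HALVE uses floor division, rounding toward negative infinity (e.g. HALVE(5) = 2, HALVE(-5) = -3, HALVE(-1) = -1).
SWAP(c, p)

Analyzing the change:
Before: c=10, p=-4
After: c=-4, p=10
Variable c changed from 10 to -4
Variable p changed from -4 to 10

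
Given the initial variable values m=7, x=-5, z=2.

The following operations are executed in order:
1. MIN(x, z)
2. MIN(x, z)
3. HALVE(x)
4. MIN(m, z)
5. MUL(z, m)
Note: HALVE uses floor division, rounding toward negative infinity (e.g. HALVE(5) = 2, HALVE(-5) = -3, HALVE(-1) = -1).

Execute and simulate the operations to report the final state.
{m: 2, x: -3, z: 4}

Step-by-step execution:
Initial: m=7, x=-5, z=2
After step 1 (MIN(x, z)): m=7, x=-5, z=2
After step 2 (MIN(x, z)): m=7, x=-5, z=2
After step 3 (HALVE(x)): m=7, x=-3, z=2
After step 4 (MIN(m, z)): m=2, x=-3, z=2
After step 5 (MUL(z, m)): m=2, x=-3, z=4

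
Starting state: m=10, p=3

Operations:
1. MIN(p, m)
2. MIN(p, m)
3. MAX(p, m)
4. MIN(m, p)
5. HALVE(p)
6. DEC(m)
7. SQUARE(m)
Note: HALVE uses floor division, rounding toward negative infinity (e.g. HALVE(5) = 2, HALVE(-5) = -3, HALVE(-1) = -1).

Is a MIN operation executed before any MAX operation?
Yes

First MIN: step 1
First MAX: step 3
Since 1 < 3, MIN comes first.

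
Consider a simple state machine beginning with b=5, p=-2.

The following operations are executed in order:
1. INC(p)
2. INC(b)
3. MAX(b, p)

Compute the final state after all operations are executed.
{b: 6, p: -1}

Step-by-step execution:
Initial: b=5, p=-2
After step 1 (INC(p)): b=5, p=-1
After step 2 (INC(b)): b=6, p=-1
After step 3 (MAX(b, p)): b=6, p=-1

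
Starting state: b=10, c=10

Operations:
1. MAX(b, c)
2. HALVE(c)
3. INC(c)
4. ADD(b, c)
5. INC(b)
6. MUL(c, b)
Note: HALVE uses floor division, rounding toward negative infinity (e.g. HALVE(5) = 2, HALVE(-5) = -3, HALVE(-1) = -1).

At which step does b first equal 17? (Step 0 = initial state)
Step 5

Tracing b:
Initial: b = 10
After step 1: b = 10
After step 2: b = 10
After step 3: b = 10
After step 4: b = 16
After step 5: b = 17 ← first occurrence
After step 6: b = 17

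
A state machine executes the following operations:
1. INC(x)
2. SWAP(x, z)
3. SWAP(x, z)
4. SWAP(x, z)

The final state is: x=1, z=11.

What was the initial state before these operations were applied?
x=10, z=1

Working backwards:
Final state: x=1, z=11
Before step 4 (SWAP(x, z)): x=11, z=1
Before step 3 (SWAP(x, z)): x=1, z=11
Before step 2 (SWAP(x, z)): x=11, z=1
Before step 1 (INC(x)): x=10, z=1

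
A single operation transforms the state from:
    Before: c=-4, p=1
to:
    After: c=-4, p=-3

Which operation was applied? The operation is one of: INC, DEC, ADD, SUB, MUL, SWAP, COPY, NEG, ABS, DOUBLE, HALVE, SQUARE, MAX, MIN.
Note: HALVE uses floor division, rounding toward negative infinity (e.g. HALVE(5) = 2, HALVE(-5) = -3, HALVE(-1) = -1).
ADD(p, c)

Analyzing the change:
Before: c=-4, p=1
After: c=-4, p=-3
Variable p changed from 1 to -3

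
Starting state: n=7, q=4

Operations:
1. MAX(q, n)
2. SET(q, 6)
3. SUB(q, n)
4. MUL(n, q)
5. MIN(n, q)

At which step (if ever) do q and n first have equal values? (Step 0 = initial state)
Step 1

q and n first become equal after step 1.

Comparing values at each step:
Initial: q=4, n=7
After step 1: q=7, n=7 ← equal!
After step 2: q=6, n=7
After step 3: q=-1, n=7
After step 4: q=-1, n=-7
After step 5: q=-1, n=-7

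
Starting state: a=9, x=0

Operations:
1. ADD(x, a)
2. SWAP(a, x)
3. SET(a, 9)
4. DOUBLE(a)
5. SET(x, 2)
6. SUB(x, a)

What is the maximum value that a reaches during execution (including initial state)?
18

Values of a at each step:
Initial: a = 9
After step 1: a = 9
After step 2: a = 9
After step 3: a = 9
After step 4: a = 18 ← maximum
After step 5: a = 18
After step 6: a = 18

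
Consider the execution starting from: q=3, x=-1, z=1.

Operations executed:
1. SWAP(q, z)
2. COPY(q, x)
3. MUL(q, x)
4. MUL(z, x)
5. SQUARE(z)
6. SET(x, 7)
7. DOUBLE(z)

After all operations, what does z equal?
z = 18

Tracing execution:
Step 1: SWAP(q, z) → z = 3
Step 2: COPY(q, x) → z = 3
Step 3: MUL(q, x) → z = 3
Step 4: MUL(z, x) → z = -3
Step 5: SQUARE(z) → z = 9
Step 6: SET(x, 7) → z = 9
Step 7: DOUBLE(z) → z = 18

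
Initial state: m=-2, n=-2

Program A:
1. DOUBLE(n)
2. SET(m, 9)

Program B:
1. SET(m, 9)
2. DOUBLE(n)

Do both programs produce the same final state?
Yes

Program A final state: m=9, n=-4
Program B final state: m=9, n=-4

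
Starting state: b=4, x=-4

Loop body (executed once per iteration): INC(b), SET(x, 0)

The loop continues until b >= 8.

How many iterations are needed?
4

Tracing iterations:
Initial: b=4, x=-4
After iteration 1: b=5, x=0
After iteration 2: b=6, x=0
After iteration 3: b=7, x=0
After iteration 4: b=8, x=0
b >= 8 now holds, so the loop exits after 4 iterations.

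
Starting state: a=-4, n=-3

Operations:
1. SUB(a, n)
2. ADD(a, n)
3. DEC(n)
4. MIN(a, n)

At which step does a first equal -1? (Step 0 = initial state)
Step 1

Tracing a:
Initial: a = -4
After step 1: a = -1 ← first occurrence
After step 2: a = -4
After step 3: a = -4
After step 4: a = -4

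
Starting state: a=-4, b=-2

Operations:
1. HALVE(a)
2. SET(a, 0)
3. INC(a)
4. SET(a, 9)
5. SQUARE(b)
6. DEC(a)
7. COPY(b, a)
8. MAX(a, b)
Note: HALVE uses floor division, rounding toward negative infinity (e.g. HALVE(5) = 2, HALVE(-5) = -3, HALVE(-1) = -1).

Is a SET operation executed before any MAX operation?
Yes

First SET: step 2
First MAX: step 8
Since 2 < 8, SET comes first.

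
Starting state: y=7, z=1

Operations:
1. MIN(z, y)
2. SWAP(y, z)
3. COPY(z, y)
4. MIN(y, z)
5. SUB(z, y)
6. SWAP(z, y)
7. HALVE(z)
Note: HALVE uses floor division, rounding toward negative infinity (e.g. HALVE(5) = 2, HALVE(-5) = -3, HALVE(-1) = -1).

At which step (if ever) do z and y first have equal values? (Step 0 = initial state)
Step 3

z and y first become equal after step 3.

Comparing values at each step:
Initial: z=1, y=7
After step 1: z=1, y=7
After step 2: z=7, y=1
After step 3: z=1, y=1 ← equal!
After step 4: z=1, y=1 ← equal!
After step 5: z=0, y=1
After step 6: z=1, y=0
After step 7: z=0, y=0 ← equal!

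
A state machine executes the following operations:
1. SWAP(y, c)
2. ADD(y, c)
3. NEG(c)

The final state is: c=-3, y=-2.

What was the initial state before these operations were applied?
c=-5, y=3

Working backwards:
Final state: c=-3, y=-2
Before step 3 (NEG(c)): c=3, y=-2
Before step 2 (ADD(y, c)): c=3, y=-5
Before step 1 (SWAP(y, c)): c=-5, y=3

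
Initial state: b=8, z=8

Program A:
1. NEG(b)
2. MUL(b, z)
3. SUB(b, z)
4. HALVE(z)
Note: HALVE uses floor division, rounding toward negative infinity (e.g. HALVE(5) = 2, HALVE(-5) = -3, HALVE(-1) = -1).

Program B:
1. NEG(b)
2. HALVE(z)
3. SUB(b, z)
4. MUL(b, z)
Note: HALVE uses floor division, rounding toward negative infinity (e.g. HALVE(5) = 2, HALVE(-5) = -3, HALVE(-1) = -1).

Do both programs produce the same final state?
No

Program A final state: b=-72, z=4
Program B final state: b=-48, z=4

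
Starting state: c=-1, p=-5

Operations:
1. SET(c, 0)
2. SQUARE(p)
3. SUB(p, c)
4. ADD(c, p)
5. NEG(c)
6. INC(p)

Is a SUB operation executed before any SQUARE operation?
No

First SUB: step 3
First SQUARE: step 2
Since 3 > 2, SQUARE comes first.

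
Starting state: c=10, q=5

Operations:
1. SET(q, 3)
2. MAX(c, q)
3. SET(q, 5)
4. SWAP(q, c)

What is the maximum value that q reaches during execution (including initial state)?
10

Values of q at each step:
Initial: q = 5
After step 1: q = 3
After step 2: q = 3
After step 3: q = 5
After step 4: q = 10 ← maximum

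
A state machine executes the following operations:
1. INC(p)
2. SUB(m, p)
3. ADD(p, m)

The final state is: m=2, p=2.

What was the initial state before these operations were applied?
m=2, p=-1

Working backwards:
Final state: m=2, p=2
Before step 3 (ADD(p, m)): m=2, p=0
Before step 2 (SUB(m, p)): m=2, p=0
Before step 1 (INC(p)): m=2, p=-1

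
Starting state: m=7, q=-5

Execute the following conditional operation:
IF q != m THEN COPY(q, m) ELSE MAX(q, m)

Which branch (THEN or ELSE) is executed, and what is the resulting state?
Branch: THEN, Final state: m=7, q=7

Evaluating condition: q != m
q = -5, m = 7
Condition is True, so THEN branch executes
After COPY(q, m): m=7, q=7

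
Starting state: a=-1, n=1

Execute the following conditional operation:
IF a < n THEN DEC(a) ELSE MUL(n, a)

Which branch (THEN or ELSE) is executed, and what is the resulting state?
Branch: THEN, Final state: a=-2, n=1

Evaluating condition: a < n
a = -1, n = 1
Condition is True, so THEN branch executes
After DEC(a): a=-2, n=1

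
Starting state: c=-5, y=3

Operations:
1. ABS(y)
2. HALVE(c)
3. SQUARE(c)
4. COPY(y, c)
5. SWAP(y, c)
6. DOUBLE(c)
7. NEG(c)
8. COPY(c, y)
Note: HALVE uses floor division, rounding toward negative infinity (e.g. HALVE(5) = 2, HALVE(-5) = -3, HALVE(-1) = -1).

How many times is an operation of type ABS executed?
1

Counting ABS operations:
Step 1: ABS(y) ← ABS
Total: 1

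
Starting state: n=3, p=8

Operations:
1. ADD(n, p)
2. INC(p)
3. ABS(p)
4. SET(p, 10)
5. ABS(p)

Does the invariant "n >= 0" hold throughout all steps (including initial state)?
Yes

The invariant holds at every step.

State at each step:
Initial: n=3, p=8
After step 1: n=11, p=8
After step 2: n=11, p=9
After step 3: n=11, p=9
After step 4: n=11, p=10
After step 5: n=11, p=10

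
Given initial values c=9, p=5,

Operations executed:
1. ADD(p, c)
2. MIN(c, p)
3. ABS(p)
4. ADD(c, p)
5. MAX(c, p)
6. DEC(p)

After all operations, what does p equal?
p = 13

Tracing execution:
Step 1: ADD(p, c) → p = 14
Step 2: MIN(c, p) → p = 14
Step 3: ABS(p) → p = 14
Step 4: ADD(c, p) → p = 14
Step 5: MAX(c, p) → p = 14
Step 6: DEC(p) → p = 13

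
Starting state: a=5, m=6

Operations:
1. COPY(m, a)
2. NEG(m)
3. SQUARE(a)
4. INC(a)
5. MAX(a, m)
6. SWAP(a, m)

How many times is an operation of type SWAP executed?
1

Counting SWAP operations:
Step 6: SWAP(a, m) ← SWAP
Total: 1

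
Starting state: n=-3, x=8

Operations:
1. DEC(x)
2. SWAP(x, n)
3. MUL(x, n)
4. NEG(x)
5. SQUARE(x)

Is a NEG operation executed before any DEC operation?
No

First NEG: step 4
First DEC: step 1
Since 4 > 1, DEC comes first.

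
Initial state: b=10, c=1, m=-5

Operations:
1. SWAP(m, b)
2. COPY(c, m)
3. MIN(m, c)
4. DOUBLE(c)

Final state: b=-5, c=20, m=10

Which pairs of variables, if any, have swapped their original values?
(b, m)

Comparing initial and final values:
b: 10 → -5
c: 1 → 20
m: -5 → 10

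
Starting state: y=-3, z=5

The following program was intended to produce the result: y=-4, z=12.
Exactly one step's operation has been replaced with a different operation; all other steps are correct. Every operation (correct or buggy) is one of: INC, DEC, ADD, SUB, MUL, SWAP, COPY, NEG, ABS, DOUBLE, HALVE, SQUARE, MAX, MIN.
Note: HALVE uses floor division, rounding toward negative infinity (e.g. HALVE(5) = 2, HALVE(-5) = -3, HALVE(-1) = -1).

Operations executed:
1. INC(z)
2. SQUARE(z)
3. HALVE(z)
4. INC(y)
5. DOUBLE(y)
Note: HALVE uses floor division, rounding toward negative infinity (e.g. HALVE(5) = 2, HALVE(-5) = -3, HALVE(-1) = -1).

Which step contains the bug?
Step 1

Trace with buggy code:
Initial: y=-3, z=5
After step 1: y=-3, z=6
After step 2: y=-3, z=36
After step 3: y=-3, z=18
After step 4: y=-2, z=18
After step 5: y=-4, z=18
Actual final y=-4, z=18 ≠ expected y=-4, z=12.
Step 1 is the only position where a single-operation replacement can produce the expected result.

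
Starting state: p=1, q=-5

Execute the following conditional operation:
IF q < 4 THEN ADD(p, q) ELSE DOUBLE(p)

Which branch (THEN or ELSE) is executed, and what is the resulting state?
Branch: THEN, Final state: p=-4, q=-5

Evaluating condition: q < 4
q = -5
Condition is True, so THEN branch executes
After ADD(p, q): p=-4, q=-5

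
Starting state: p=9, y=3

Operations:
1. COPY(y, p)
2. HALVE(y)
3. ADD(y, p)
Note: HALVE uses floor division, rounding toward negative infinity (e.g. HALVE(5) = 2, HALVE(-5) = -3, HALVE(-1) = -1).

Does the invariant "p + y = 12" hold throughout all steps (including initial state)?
No, violated after step 1

The invariant is violated after step 1.

State at each step:
Initial: p=9, y=3
After step 1: p=9, y=9
After step 2: p=9, y=4
After step 3: p=9, y=13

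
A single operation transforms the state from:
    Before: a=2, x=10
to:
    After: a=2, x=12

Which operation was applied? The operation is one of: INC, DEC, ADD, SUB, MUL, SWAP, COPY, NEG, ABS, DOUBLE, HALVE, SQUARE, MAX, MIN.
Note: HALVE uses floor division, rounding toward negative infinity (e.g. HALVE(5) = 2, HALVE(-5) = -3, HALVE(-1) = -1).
ADD(x, a)

Analyzing the change:
Before: a=2, x=10
After: a=2, x=12
Variable x changed from 10 to 12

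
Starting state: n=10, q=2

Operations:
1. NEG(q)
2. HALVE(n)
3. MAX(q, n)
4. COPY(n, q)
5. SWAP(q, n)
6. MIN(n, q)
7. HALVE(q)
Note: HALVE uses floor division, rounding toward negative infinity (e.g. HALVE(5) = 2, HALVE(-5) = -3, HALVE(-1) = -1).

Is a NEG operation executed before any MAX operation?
Yes

First NEG: step 1
First MAX: step 3
Since 1 < 3, NEG comes first.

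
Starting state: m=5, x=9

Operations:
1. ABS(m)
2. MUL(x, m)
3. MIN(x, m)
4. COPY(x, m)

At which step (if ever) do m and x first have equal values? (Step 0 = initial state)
Step 3

m and x first become equal after step 3.

Comparing values at each step:
Initial: m=5, x=9
After step 1: m=5, x=9
After step 2: m=5, x=45
After step 3: m=5, x=5 ← equal!
After step 4: m=5, x=5 ← equal!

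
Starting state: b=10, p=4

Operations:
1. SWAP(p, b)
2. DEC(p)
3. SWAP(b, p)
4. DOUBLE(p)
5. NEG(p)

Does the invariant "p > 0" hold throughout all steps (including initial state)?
No, violated after step 5

The invariant is violated after step 5.

State at each step:
Initial: b=10, p=4
After step 1: b=4, p=10
After step 2: b=4, p=9
After step 3: b=9, p=4
After step 4: b=9, p=8
After step 5: b=9, p=-8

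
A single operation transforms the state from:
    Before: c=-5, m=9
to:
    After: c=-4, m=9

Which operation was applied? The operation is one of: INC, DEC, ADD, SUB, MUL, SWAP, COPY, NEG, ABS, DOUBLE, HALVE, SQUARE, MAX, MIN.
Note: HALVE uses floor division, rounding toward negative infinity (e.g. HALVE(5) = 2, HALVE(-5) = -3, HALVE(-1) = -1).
INC(c)

Analyzing the change:
Before: c=-5, m=9
After: c=-4, m=9
Variable c changed from -5 to -4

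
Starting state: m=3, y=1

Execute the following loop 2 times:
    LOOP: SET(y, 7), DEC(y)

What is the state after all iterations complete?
m=3, y=6

Iteration trace:
Start: m=3, y=1
After iteration 1: m=3, y=6
After iteration 2: m=3, y=6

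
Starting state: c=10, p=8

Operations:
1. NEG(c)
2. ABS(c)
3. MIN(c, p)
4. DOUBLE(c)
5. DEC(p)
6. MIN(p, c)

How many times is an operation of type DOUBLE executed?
1

Counting DOUBLE operations:
Step 4: DOUBLE(c) ← DOUBLE
Total: 1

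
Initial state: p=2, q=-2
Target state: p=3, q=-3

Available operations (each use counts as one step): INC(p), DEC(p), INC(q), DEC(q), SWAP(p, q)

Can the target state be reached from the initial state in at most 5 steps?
Yes

Path (2 steps): INC(p) → DEC(q)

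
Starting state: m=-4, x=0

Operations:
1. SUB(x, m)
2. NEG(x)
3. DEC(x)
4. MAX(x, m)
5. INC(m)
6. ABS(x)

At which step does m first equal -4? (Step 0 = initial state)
Step 0

Tracing m:
Initial: m = -4 ← first occurrence
After step 1: m = -4
After step 2: m = -4
After step 3: m = -4
After step 4: m = -4
After step 5: m = -3
After step 6: m = -3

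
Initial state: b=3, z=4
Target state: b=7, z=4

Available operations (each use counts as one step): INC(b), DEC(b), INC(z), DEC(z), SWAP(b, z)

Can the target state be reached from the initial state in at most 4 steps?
Yes

Path (4 steps): INC(b) → INC(b) → INC(b) → INC(b)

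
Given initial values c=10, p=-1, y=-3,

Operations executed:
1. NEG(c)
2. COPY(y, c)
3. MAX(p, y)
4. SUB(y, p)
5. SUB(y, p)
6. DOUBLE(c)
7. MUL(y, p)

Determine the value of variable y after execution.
y = 8

Tracing execution:
Step 1: NEG(c) → y = -3
Step 2: COPY(y, c) → y = -10
Step 3: MAX(p, y) → y = -10
Step 4: SUB(y, p) → y = -9
Step 5: SUB(y, p) → y = -8
Step 6: DOUBLE(c) → y = -8
Step 7: MUL(y, p) → y = 8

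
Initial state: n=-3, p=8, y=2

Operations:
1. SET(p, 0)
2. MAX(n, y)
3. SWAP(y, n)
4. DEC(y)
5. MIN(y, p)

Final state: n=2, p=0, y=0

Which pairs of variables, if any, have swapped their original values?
None

Comparing initial and final values:
y: 2 → 0
n: -3 → 2
p: 8 → 0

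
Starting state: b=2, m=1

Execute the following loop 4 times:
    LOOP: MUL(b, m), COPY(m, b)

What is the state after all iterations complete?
b=256, m=256

Iteration trace:
Start: b=2, m=1
After iteration 1: b=2, m=2
After iteration 2: b=4, m=4
After iteration 3: b=16, m=16
After iteration 4: b=256, m=256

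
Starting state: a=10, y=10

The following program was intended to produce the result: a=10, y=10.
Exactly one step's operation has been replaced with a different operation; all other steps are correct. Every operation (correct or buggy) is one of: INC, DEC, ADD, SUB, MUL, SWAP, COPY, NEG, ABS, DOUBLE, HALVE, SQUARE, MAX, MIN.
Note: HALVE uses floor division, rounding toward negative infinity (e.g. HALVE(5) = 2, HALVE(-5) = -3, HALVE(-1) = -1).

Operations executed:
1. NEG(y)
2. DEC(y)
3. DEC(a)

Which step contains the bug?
Step 3

Trace with buggy code:
Initial: a=10, y=10
After step 1: a=10, y=-10
After step 2: a=10, y=-11
After step 3: a=9, y=-11
Actual final a=9, y=-11 ≠ expected a=10, y=10.
Step 3 is the only position where a single-operation replacement can produce the expected result.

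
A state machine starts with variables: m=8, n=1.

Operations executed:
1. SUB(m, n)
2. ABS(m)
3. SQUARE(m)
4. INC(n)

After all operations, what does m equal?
m = 49

Tracing execution:
Step 1: SUB(m, n) → m = 7
Step 2: ABS(m) → m = 7
Step 3: SQUARE(m) → m = 49
Step 4: INC(n) → m = 49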